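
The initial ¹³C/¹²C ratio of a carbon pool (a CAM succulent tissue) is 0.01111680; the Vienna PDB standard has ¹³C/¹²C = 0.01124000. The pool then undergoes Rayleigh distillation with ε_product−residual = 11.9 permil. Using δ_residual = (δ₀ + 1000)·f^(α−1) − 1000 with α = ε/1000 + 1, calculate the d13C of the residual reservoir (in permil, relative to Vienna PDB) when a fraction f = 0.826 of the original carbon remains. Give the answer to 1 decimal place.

-13.2 permil

δ₀ = (0.01111680/0.01124000 − 1)×1000 = (0.989039 − 1)×1000 = -10.961 permil
α − 1 = ε/1000 = 0.0119
f^(α−1) = 0.826^(0.0119) = 0.997728
δ_res = (-10.961 + 1000) × 0.997728 − 1000 = 986.792 − 1000 = -13.21 permil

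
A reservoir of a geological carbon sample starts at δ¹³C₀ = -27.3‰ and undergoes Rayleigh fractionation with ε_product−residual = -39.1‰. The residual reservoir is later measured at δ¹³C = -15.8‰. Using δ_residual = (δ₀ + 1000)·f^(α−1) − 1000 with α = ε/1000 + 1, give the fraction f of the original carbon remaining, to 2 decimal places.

α − 1 = ε/1000 = -0.0391
(δ_res + 1000)/(δ₀ + 1000) = (-15.8 + 1000)/(-27.3 + 1000) = 984.2/972.7 = 1.011823
f = 1.011823^(1/-0.0391) = exp(ln(1.011823)/-0.0391) = exp(0.01175/-0.0391)
f = exp(-0.3006) = 0.7404

0.74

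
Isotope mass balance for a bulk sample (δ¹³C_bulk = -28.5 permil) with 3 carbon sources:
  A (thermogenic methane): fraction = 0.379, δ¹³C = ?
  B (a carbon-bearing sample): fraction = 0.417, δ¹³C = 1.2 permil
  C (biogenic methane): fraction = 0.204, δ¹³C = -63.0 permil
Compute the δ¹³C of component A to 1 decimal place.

Isotope mass balance: δ_bulk = Σ fᵢ·δᵢ.
-28.5 = 0.379×δ_A + 0.417×(1.2) + 0.204×(-63.0)
0.379·δ_A = -28.5 − (-12.352) = -16.148
δ_A = -16.148 / 0.379 = -42.61 permil

-42.6 permil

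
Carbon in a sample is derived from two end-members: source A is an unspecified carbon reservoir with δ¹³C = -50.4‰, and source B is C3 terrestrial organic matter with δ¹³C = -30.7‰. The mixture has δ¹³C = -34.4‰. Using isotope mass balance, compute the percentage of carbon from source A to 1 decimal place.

18.8%

δ_mix = f_A·δ_A + (1 − f_A)·δ_B  ⇒  f_A = (δ_mix − δ_B)/(δ_A − δ_B)
f_A = (-34.4 − (-30.7)) / (-50.4 − (-30.7))
f_A = -3.7 / -19.7 = 0.1878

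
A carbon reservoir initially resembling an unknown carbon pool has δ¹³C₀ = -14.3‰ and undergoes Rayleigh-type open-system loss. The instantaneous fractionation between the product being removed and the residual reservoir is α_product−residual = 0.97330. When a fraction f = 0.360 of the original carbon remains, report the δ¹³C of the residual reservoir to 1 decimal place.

Rayleigh residual: δ_res = (δ₀ + 1000)·f^(α−1) − 1000
α − 1 = -0.02670
f^(α−1) = 0.360^(-0.02670) = 1.027654
δ_res = (-14.3 + 1000) × 1.027654 − 1000 = 1012.958 − 1000 = 12.96‰

13.0‰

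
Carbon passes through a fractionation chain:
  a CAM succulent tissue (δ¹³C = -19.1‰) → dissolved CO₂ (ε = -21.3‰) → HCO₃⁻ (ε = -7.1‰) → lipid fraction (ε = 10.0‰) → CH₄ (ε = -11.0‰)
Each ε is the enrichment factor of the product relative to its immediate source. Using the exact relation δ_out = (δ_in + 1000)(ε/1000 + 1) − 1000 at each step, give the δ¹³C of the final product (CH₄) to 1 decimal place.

step 1: δ = (-19.10 + 1000)·(-21.3/1000 + 1) − 1000 = -39.99‰
step 2: δ = (-39.99 + 1000)·(-7.1/1000 + 1) − 1000 = -46.81‰
step 3: δ = (-46.81 + 1000)·(10.0/1000 + 1) − 1000 = -37.28‰
step 4: δ = (-37.28 + 1000)·(-11.0/1000 + 1) − 1000 = -47.87‰

-47.9‰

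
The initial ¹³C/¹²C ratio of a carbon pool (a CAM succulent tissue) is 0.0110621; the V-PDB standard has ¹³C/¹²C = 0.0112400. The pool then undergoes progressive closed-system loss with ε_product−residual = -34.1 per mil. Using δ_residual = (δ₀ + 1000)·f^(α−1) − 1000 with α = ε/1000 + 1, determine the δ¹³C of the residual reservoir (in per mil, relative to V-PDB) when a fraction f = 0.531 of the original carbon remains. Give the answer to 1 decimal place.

δ₀ = (0.0110621/0.0112400 − 1)×1000 = (0.984173 − 1)×1000 = -15.827 per mil
α − 1 = ε/1000 = -0.0341
f^(α−1) = 0.531^(-0.0341) = 1.021820
δ_res = (-15.827 + 1000) × 1.021820 − 1000 = 1005.647 − 1000 = 5.65 per mil

5.6 per mil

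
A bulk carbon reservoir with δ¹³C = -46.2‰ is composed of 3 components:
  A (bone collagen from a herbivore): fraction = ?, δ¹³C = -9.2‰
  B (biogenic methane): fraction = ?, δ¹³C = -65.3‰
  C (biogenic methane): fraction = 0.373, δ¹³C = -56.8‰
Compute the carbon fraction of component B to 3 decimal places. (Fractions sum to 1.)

0.343

Let f_B and f_A be the unknown fractions; fractions sum to 1 so f_B + f_A = 0.627.
Mass balance: Σ fᵢ·δᵢ = δ_bulk ⇒ f_B·(-65.3) + f_A·(-9.2) = -46.2 − (-21.186) = -25.014
Substitute f_A = 0.627 − f_B:
f_B·(-65.3 − -9.2) = -25.014 − 0.627×(-9.2) = -19.245
f_B = -19.245 / -56.1 = 0.3431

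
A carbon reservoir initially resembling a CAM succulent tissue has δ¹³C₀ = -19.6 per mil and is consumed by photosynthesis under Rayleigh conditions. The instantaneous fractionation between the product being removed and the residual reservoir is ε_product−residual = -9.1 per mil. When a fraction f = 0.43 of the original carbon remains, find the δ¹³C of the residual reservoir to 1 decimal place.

Rayleigh residual: δ_res = (δ₀ + 1000)·f^(α−1) − 1000
α = ε/1000 + 1 = 0.99090, so α − 1 = -0.00910
f^(α−1) = 0.43^(-0.00910) = 1.007710
δ_res = (-19.6 + 1000) × 1.007710 − 1000 = 987.959 − 1000 = -12.04 per mil

-12.0 per mil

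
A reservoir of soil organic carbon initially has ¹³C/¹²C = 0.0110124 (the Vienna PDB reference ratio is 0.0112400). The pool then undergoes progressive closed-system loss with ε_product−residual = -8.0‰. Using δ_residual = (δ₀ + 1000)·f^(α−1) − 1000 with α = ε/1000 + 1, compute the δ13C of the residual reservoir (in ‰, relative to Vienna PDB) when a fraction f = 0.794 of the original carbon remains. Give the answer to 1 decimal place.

-18.4‰

δ₀ = (0.0110124/0.0112400 − 1)×1000 = (0.979751 − 1)×1000 = -20.249‰
α − 1 = ε/1000 = -0.0080
f^(α−1) = 0.794^(-0.0080) = 1.001847
δ_res = (-20.249 + 1000) × 1.001847 − 1000 = 981.561 − 1000 = -18.44‰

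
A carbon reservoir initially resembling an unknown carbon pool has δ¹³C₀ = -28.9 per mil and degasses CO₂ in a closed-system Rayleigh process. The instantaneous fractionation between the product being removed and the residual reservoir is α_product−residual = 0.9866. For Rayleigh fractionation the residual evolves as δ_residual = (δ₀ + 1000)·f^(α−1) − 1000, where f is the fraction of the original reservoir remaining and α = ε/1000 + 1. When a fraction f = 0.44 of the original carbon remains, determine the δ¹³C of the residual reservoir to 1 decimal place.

Rayleigh residual: δ_res = (δ₀ + 1000)·f^(α−1) − 1000
α − 1 = -0.01340
f^(α−1) = 0.44^(-0.01340) = 1.011062
δ_res = (-28.9 + 1000) × 1.011062 − 1000 = 981.842 − 1000 = -18.16 per mil

-18.2 per mil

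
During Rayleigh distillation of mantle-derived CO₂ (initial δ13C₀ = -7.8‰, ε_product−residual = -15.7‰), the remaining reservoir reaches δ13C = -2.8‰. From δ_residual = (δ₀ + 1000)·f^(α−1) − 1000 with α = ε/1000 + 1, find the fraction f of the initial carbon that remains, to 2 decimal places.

0.73

α − 1 = ε/1000 = -0.0157
(δ_res + 1000)/(δ₀ + 1000) = (-2.8 + 1000)/(-7.8 + 1000) = 997.2/992.2 = 1.005039
f = 1.005039^(1/-0.0157) = exp(ln(1.005039)/-0.0157) = exp(0.00503/-0.0157)
f = exp(-0.3202) = 0.7260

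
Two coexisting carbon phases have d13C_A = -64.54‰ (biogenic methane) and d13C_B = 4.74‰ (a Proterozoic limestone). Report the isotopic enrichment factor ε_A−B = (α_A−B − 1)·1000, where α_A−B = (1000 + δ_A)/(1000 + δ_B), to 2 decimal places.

α_A−B = (1000 + -64.54) / (1000 + 4.74) = 935.46 / 1004.74 = 0.931047
ε_A−B = (0.931047 − 1) × 1000 = -68.953‰
(The approximation ε ≈ δ_A − δ_B would give -69.28‰.)

-68.95‰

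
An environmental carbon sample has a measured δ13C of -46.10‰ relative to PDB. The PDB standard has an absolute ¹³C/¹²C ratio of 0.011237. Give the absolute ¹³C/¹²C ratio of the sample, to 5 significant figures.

R_sample = R_standard × (δ13C/1000 + 1)
R_sample = 0.011237 × (-46.10/1000 + 1) = 0.011237 × 0.953900
R_sample = 0.0107190

0.010719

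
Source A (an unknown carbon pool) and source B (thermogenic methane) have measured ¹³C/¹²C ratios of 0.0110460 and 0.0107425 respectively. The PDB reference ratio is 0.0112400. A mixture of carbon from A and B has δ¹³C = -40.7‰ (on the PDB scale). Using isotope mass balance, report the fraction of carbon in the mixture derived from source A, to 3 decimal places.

δ_A = (0.0110460/0.0112400 − 1)×1000 = (0.982740 − 1)×1000 = -17.260‰
δ_B = (0.0107425/0.0112400 − 1)×1000 = (0.955738 − 1)×1000 = -44.262‰
f_A = (δ_mix − δ_B)/(δ_A − δ_B) = (-40.7 − (-44.262))/(-17.260 − (-44.262))
f_A = 3.562 / 27.002 = 0.1319

0.132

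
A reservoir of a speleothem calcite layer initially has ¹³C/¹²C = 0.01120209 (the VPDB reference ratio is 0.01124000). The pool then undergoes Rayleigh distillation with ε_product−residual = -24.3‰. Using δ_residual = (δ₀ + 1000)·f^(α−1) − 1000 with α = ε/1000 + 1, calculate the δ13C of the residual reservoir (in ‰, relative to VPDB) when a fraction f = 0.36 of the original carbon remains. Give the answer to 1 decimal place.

δ₀ = (0.01120209/0.01124000 − 1)×1000 = (0.996627 − 1)×1000 = -3.373‰
α − 1 = ε/1000 = -0.0243
f^(α−1) = 0.36^(-0.0243) = 1.025137
δ_res = (-3.373 + 1000) × 1.025137 − 1000 = 1021.679 − 1000 = 21.68‰

21.7‰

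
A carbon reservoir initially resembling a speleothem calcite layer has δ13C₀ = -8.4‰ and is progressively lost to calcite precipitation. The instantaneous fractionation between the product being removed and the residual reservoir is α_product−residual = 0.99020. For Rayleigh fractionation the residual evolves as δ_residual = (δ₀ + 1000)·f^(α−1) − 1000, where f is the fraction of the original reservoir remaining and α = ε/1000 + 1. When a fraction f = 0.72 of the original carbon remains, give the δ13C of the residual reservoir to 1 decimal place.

-5.2‰

Rayleigh residual: δ_res = (δ₀ + 1000)·f^(α−1) − 1000
α − 1 = -0.00980
f^(α−1) = 0.72^(-0.00980) = 1.003225
δ_res = (-8.4 + 1000) × 1.003225 − 1000 = 994.797 − 1000 = -5.20‰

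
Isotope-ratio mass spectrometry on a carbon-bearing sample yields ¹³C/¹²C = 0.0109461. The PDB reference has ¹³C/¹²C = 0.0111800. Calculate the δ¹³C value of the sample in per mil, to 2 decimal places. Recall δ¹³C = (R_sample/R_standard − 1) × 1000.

δ¹³C = (R_sample / R_standard − 1) × 1000
R_sample / R_standard = 0.0109461 / 0.0111800 = 0.979079
δ¹³C = (0.979079 − 1) × 1000 = -20.921 per mil

-20.92 per mil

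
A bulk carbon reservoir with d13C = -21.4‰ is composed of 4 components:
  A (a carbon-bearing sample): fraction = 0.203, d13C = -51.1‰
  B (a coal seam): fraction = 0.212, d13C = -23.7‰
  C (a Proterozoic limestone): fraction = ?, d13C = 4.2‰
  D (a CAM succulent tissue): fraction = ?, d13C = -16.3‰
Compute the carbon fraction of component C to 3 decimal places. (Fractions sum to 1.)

0.172

Let f_C and f_D be the unknown fractions; fractions sum to 1 so f_C + f_D = 0.585.
Mass balance: Σ fᵢ·δᵢ = δ_bulk ⇒ f_C·(4.2) + f_D·(-16.3) = -21.4 − (-15.398) = -6.002
Substitute f_D = 0.585 − f_C:
f_C·(4.2 − -16.3) = -6.002 − 0.585×(-16.3) = 3.533
f_C = 3.533 / 20.5 = 0.1724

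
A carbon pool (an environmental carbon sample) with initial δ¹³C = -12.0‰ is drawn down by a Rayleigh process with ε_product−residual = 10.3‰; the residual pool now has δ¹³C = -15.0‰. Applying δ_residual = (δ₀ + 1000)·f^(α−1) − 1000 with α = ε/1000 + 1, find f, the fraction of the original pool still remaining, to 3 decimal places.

α − 1 = ε/1000 = 0.0103
(δ_res + 1000)/(δ₀ + 1000) = (-15.0 + 1000)/(-12.0 + 1000) = 985.0/988.0 = 0.996964
f = 0.996964^(1/0.0103) = exp(ln(0.996964)/0.0103) = exp(-0.00304/0.0103)
f = exp(-0.2952) = 0.7443

0.744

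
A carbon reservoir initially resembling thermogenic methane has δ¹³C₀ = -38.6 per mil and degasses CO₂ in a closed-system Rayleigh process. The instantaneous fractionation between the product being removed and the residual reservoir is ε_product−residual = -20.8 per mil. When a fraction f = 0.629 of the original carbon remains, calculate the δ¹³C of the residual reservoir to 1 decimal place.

Rayleigh residual: δ_res = (δ₀ + 1000)·f^(α−1) − 1000
α = ε/1000 + 1 = 0.97920, so α − 1 = -0.02080
f^(α−1) = 0.629^(-0.02080) = 1.009690
δ_res = (-38.6 + 1000) × 1.009690 − 1000 = 970.716 − 1000 = -29.28 per mil

-29.3 per mil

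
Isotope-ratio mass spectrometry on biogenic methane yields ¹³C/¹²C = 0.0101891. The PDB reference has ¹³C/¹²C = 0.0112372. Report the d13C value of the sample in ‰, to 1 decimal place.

d13C = (R_sample / R_standard − 1) × 1000
R_sample / R_standard = 0.0101891 / 0.0112372 = 0.906729
d13C = (0.906729 − 1) × 1000 = -93.27‰

-93.3‰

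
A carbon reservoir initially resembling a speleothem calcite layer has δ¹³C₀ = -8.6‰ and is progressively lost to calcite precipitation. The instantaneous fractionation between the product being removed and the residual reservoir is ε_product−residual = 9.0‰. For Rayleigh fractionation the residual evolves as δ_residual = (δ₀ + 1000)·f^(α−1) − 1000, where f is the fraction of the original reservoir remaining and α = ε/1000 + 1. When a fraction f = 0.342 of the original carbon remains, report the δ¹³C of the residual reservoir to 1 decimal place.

-18.1‰

Rayleigh residual: δ_res = (δ₀ + 1000)·f^(α−1) − 1000
α = ε/1000 + 1 = 1.00900, so α − 1 = 0.00900
f^(α−1) = 0.342^(0.00900) = 0.990390
δ_res = (-8.6 + 1000) × 0.990390 − 1000 = 981.873 − 1000 = -18.13‰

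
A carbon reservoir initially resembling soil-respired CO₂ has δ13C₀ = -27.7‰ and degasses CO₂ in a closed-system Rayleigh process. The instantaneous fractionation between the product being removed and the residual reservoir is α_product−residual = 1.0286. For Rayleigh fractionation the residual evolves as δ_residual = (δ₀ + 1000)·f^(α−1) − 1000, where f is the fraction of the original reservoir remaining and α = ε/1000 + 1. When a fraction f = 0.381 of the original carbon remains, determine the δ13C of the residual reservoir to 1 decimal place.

Rayleigh residual: δ_res = (δ₀ + 1000)·f^(α−1) − 1000
α − 1 = 0.02860
f^(α−1) = 0.381^(0.02860) = 0.972780
δ_res = (-27.7 + 1000) × 0.972780 − 1000 = 945.834 − 1000 = -54.17‰

-54.2‰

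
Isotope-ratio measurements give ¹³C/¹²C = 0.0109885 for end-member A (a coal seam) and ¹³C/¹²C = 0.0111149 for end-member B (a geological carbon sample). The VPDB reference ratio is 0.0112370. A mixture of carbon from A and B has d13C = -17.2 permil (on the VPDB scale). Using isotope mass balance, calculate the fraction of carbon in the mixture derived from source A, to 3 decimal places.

δ_A = (0.0109885/0.0112370 − 1)×1000 = (0.977886 − 1)×1000 = -22.114 permil
δ_B = (0.0111149/0.0112370 − 1)×1000 = (0.989134 − 1)×1000 = -10.866 permil
f_A = (δ_mix − δ_B)/(δ_A − δ_B) = (-17.2 − (-10.866))/(-22.114 − (-10.866))
f_A = -6.334 / -11.249 = 0.5631

0.563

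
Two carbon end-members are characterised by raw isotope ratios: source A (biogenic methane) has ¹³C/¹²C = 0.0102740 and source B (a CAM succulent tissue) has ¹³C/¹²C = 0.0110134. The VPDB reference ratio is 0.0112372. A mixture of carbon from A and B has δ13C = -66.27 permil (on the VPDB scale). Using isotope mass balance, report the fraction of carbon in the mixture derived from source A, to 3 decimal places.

δ_A = (0.0102740/0.0112372 − 1)×1000 = (0.914285 − 1)×1000 = -85.715 permil
δ_B = (0.0110134/0.0112372 − 1)×1000 = (0.980084 − 1)×1000 = -19.916 permil
f_A = (δ_mix − δ_B)/(δ_A − δ_B) = (-66.27 − (-19.916))/(-85.715 − (-19.916))
f_A = -46.354 / -65.799 = 0.7045

0.704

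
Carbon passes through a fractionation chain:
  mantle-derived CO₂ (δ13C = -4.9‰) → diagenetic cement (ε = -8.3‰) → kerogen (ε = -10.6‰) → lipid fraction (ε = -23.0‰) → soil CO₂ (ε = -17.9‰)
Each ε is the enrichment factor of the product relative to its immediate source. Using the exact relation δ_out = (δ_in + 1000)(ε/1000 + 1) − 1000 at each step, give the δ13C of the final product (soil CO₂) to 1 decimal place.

-63.2‰

step 1: δ = (-4.90 + 1000)·(-8.3/1000 + 1) − 1000 = -13.16‰
step 2: δ = (-13.16 + 1000)·(-10.6/1000 + 1) − 1000 = -23.62‰
step 3: δ = (-23.62 + 1000)·(-23.0/1000 + 1) − 1000 = -46.08‰
step 4: δ = (-46.08 + 1000)·(-17.9/1000 + 1) − 1000 = -63.15‰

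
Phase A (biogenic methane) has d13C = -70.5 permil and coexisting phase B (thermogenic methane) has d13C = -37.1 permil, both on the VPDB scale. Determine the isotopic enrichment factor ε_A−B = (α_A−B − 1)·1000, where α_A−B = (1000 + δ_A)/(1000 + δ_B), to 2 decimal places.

α_A−B = (1000 + -70.5) / (1000 + -37.1) = 929.5 / 962.9 = 0.965313
ε_A−B = (0.965313 − 1) × 1000 = -34.687 permil
(The approximation ε ≈ δ_A − δ_B would give -33.4 permil.)

-34.69 permil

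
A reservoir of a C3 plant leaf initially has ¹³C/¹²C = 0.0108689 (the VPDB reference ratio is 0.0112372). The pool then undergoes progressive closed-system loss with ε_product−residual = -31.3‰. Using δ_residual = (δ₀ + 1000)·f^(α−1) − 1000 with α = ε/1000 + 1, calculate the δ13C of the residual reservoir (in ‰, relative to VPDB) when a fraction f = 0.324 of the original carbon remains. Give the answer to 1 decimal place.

δ₀ = (0.0108689/0.0112372 − 1)×1000 = (0.967225 − 1)×1000 = -32.775‰
α − 1 = ε/1000 = -0.0313
f^(α−1) = 0.324^(-0.0313) = 1.035905
δ_res = (-32.775 + 1000) × 1.035905 − 1000 = 1001.953 − 1000 = 1.95‰

2.0‰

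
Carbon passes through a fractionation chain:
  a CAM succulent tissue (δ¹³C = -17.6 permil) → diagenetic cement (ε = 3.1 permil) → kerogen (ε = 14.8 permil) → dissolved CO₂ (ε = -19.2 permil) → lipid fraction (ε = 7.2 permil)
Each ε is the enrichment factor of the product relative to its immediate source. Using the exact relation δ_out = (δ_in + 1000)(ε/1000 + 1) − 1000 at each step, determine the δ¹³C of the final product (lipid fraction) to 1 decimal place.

step 1: δ = (-17.60 + 1000)·(3.1/1000 + 1) − 1000 = -14.55 permil
step 2: δ = (-14.55 + 1000)·(14.8/1000 + 1) − 1000 = 0.03 permil
step 3: δ = (0.03 + 1000)·(-19.2/1000 + 1) − 1000 = -19.17 permil
step 4: δ = (-19.17 + 1000)·(7.2/1000 + 1) − 1000 = -12.11 permil

-12.1 permil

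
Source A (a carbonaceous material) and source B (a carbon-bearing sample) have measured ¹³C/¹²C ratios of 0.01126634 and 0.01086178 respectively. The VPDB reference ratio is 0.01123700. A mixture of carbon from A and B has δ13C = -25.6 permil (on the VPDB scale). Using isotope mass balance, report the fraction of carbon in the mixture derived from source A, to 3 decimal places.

δ_A = (0.01126634/0.01123700 − 1)×1000 = (1.002611 − 1)×1000 = 2.611 permil
δ_B = (0.01086178/0.01123700 − 1)×1000 = (0.966609 − 1)×1000 = -33.391 permil
f_A = (δ_mix − δ_B)/(δ_A − δ_B) = (-25.6 − (-33.391))/(2.611 − (-33.391))
f_A = 7.791 / 36.002 = 0.2164

0.216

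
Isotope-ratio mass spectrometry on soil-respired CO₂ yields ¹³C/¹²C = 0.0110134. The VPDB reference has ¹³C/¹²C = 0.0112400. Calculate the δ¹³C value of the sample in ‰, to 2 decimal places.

-20.16‰

δ¹³C = (R_sample / R_standard − 1) × 1000
R_sample / R_standard = 0.0110134 / 0.0112400 = 0.979840
δ¹³C = (0.979840 − 1) × 1000 = -20.160‰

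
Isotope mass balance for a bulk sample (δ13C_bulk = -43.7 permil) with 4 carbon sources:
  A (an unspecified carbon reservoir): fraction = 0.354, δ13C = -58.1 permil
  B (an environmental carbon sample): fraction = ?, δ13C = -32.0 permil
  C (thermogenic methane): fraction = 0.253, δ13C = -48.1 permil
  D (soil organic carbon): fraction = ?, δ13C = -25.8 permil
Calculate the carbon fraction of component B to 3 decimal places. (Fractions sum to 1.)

Let f_B and f_D be the unknown fractions; fractions sum to 1 so f_B + f_D = 0.393.
Mass balance: Σ fᵢ·δᵢ = δ_bulk ⇒ f_B·(-32.0) + f_D·(-25.8) = -43.7 − (-32.737) = -10.963
Substitute f_D = 0.393 − f_B:
f_B·(-32.0 − -25.8) = -10.963 − 0.393×(-25.8) = -0.824
f_B = -0.824 / -6.2 = 0.1329

0.133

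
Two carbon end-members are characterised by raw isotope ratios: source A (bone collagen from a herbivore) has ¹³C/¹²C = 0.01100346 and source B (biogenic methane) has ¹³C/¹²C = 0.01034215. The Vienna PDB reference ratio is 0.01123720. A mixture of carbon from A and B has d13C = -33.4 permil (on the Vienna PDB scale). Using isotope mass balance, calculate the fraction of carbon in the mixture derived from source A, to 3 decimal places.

0.786

δ_A = (0.01100346/0.01123720 − 1)×1000 = (0.979199 − 1)×1000 = -20.801 permil
δ_B = (0.01034215/0.01123720 − 1)×1000 = (0.920349 − 1)×1000 = -79.651 permil
f_A = (δ_mix − δ_B)/(δ_A − δ_B) = (-33.4 − (-79.651))/(-20.801 − (-79.651))
f_A = 46.251 / 58.850 = 0.7859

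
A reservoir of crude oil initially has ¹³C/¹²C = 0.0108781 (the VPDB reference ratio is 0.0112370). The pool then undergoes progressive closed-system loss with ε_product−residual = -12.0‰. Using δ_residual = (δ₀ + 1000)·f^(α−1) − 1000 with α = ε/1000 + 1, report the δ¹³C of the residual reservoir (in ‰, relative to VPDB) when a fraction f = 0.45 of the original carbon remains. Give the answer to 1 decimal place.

δ₀ = (0.0108781/0.0112370 − 1)×1000 = (0.968061 − 1)×1000 = -31.939‰
α − 1 = ε/1000 = -0.0120
f^(α−1) = 0.45^(-0.0120) = 1.009628
δ_res = (-31.939 + 1000) × 1.009628 − 1000 = 977.382 − 1000 = -22.62‰

-22.6‰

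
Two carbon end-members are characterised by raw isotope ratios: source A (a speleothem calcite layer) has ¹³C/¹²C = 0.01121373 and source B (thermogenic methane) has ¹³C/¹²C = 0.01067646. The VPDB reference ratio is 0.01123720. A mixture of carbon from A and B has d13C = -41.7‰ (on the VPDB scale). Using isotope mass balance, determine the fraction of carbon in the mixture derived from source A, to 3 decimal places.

0.172

δ_A = (0.01121373/0.01123720 − 1)×1000 = (0.997911 − 1)×1000 = -2.089‰
δ_B = (0.01067646/0.01123720 − 1)×1000 = (0.950100 − 1)×1000 = -49.900‰
f_A = (δ_mix − δ_B)/(δ_A − δ_B) = (-41.7 − (-49.900))/(-2.089 − (-49.900))
f_A = 8.200 / 47.812 = 0.1715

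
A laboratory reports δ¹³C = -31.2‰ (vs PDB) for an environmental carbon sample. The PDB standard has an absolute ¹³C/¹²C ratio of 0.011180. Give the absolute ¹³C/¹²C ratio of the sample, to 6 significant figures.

R_sample = R_standard × (δ¹³C/1000 + 1)
R_sample = 0.011180 × (-31.2/1000 + 1) = 0.011180 × 0.968800
R_sample = 0.0108312

0.0108312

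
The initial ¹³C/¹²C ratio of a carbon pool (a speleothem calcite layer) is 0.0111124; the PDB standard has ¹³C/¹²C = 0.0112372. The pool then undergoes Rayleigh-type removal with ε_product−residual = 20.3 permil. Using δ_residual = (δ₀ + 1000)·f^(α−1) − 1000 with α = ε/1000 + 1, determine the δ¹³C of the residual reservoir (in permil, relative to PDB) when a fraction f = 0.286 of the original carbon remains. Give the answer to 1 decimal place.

-35.9 permil

δ₀ = (0.0111124/0.0112372 − 1)×1000 = (0.988894 − 1)×1000 = -11.106 permil
α − 1 = ε/1000 = 0.0203
f^(α−1) = 0.286^(0.0203) = 0.974909
δ_res = (-11.106 + 1000) × 0.974909 − 1000 = 964.082 − 1000 = -35.92 permil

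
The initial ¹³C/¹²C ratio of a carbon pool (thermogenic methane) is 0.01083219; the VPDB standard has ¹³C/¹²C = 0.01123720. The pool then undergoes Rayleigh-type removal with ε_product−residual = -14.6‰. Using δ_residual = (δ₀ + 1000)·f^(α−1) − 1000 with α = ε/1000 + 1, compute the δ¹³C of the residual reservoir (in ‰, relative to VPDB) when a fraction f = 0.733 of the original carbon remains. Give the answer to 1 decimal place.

-31.7‰

δ₀ = (0.01083219/0.01123720 − 1)×1000 = (0.963958 − 1)×1000 = -36.042‰
α − 1 = ε/1000 = -0.0146
f^(α−1) = 0.733^(-0.0146) = 1.004545
δ_res = (-36.042 + 1000) × 1.004545 − 1000 = 968.339 − 1000 = -31.66‰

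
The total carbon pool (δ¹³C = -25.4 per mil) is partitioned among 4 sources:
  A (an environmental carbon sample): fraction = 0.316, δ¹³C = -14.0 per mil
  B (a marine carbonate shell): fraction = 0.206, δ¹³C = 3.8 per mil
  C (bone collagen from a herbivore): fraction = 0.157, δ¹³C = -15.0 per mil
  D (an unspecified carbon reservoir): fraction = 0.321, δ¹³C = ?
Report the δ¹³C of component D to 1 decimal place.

Isotope mass balance: δ_bulk = Σ fᵢ·δᵢ.
-25.4 = 0.316×(-14.0) + 0.206×(3.8) + 0.157×(-15.0) + 0.321×δ_D
0.321·δ_D = -25.4 − (-5.996) = -19.404
δ_D = -19.404 / 0.321 = -60.45 per mil

-60.4 per mil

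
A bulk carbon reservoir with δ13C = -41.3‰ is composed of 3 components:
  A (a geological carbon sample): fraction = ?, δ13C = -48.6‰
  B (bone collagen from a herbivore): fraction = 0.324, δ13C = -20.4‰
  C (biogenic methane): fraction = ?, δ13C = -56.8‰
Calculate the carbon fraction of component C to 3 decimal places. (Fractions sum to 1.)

Let f_C and f_A be the unknown fractions; fractions sum to 1 so f_C + f_A = 0.676.
Mass balance: Σ fᵢ·δᵢ = δ_bulk ⇒ f_C·(-56.8) + f_A·(-48.6) = -41.3 − (-6.610) = -34.690
Substitute f_A = 0.676 − f_C:
f_C·(-56.8 − -48.6) = -34.690 − 0.676×(-48.6) = -1.837
f_C = -1.837 / -8.2 = 0.2240

0.224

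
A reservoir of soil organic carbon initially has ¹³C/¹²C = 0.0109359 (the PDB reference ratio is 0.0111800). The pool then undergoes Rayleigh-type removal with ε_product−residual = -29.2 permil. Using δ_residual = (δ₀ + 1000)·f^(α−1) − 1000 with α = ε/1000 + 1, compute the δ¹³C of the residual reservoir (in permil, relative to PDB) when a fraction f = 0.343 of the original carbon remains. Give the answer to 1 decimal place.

9.2 permil

δ₀ = (0.0109359/0.0111800 − 1)×1000 = (0.978166 − 1)×1000 = -21.834 permil
α − 1 = ε/1000 = -0.0292
f^(α−1) = 0.343^(-0.0292) = 1.031738
δ_res = (-21.834 + 1000) × 1.031738 − 1000 = 1009.211 − 1000 = 9.21 permil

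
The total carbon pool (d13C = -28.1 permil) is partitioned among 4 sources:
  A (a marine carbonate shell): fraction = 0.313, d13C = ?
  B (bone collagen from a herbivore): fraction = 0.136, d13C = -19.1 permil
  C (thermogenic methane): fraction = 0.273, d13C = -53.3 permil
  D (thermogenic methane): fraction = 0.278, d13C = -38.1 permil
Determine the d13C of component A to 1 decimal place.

-1.1 permil

Isotope mass balance: δ_bulk = Σ fᵢ·δᵢ.
-28.1 = 0.313×δ_A + 0.136×(-19.1) + 0.273×(-53.3) + 0.278×(-38.1)
0.313·δ_A = -28.1 − (-27.740) = -0.360
δ_A = -0.360 / 0.313 = -1.15 permil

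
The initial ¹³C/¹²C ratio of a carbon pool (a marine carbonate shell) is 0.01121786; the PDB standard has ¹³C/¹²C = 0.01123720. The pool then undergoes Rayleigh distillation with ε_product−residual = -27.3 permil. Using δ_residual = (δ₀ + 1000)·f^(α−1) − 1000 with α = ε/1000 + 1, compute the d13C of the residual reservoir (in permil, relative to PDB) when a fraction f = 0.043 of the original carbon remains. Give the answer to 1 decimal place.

δ₀ = (0.01121786/0.01123720 − 1)×1000 = (0.998279 − 1)×1000 = -1.721 permil
α − 1 = ε/1000 = -0.0273
f^(α−1) = 0.043^(-0.0273) = 1.089698
δ_res = (-1.721 + 1000) × 1.089698 − 1000 = 1087.823 − 1000 = 87.82 permil

87.8 permil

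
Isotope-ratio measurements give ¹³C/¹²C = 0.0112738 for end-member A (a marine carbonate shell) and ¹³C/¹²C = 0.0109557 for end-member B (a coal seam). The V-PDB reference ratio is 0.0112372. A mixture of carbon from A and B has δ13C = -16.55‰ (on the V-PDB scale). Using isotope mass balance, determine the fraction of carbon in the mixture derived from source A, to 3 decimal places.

0.300

δ_A = (0.0112738/0.0112372 − 1)×1000 = (1.003257 − 1)×1000 = 3.257‰
δ_B = (0.0109557/0.0112372 − 1)×1000 = (0.974949 − 1)×1000 = -25.051‰
f_A = (δ_mix − δ_B)/(δ_A − δ_B) = (-16.55 − (-25.051))/(3.257 − (-25.051))
f_A = 8.501 / 28.308 = 0.3003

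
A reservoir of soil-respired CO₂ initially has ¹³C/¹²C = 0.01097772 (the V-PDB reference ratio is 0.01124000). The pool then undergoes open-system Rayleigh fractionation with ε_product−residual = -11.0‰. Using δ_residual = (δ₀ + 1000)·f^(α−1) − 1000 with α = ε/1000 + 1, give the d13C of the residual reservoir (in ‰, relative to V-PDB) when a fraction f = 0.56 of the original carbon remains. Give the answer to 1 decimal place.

-17.1‰

δ₀ = (0.01097772/0.01124000 − 1)×1000 = (0.976665 − 1)×1000 = -23.335‰
α − 1 = ε/1000 = -0.0110
f^(α−1) = 0.56^(-0.0110) = 1.006398
δ_res = (-23.335 + 1000) × 1.006398 − 1000 = 982.915 − 1000 = -17.09‰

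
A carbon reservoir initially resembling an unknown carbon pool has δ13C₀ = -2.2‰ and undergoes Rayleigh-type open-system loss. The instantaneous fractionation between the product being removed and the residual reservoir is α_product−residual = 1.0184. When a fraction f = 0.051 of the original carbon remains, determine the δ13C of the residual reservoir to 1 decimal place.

-55.4‰

Rayleigh residual: δ_res = (δ₀ + 1000)·f^(α−1) − 1000
α − 1 = 0.01840
f^(α−1) = 0.051^(0.01840) = 0.946715
δ_res = (-2.2 + 1000) × 0.946715 − 1000 = 944.632 − 1000 = -55.37‰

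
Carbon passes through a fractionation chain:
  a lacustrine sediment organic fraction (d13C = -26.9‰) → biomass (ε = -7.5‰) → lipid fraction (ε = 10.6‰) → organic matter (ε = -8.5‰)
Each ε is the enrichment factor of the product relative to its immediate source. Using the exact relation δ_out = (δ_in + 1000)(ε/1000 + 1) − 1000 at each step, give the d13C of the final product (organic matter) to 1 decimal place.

step 1: δ = (-26.90 + 1000)·(-7.5/1000 + 1) − 1000 = -34.20‰
step 2: δ = (-34.20 + 1000)·(10.6/1000 + 1) − 1000 = -23.96‰
step 3: δ = (-23.96 + 1000)·(-8.5/1000 + 1) − 1000 = -32.26‰

-32.3‰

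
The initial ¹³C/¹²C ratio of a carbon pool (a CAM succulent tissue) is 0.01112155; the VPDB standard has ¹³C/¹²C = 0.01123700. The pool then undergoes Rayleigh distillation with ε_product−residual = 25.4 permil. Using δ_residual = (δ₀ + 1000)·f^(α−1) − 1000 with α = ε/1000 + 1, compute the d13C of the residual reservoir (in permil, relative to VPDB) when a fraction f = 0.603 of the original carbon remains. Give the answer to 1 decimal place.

δ₀ = (0.01112155/0.01123700 − 1)×1000 = (0.989726 − 1)×1000 = -10.274 permil
α − 1 = ε/1000 = 0.0254
f^(α−1) = 0.603^(0.0254) = 0.987234
δ_res = (-10.274 + 1000) × 0.987234 − 1000 = 977.091 − 1000 = -22.91 permil

-22.9 permil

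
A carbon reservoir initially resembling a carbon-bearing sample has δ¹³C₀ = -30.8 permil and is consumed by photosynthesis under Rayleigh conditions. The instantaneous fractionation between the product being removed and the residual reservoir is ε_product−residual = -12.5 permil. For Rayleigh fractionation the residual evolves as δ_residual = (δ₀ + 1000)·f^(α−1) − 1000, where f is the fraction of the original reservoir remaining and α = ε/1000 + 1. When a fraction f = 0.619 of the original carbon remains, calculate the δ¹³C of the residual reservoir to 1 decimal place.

-25.0 permil

Rayleigh residual: δ_res = (δ₀ + 1000)·f^(α−1) − 1000
α = ε/1000 + 1 = 0.98750, so α − 1 = -0.01250
f^(α−1) = 0.619^(-0.01250) = 1.006014
δ_res = (-30.8 + 1000) × 1.006014 − 1000 = 975.028 − 1000 = -24.97 permil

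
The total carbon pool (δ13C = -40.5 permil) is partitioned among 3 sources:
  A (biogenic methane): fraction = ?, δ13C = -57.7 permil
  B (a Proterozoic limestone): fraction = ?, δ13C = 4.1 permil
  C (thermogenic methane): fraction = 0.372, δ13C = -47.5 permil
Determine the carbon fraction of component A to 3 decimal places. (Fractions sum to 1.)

Let f_A and f_B be the unknown fractions; fractions sum to 1 so f_A + f_B = 0.628.
Mass balance: Σ fᵢ·δᵢ = δ_bulk ⇒ f_A·(-57.7) + f_B·(4.1) = -40.5 − (-17.670) = -22.830
Substitute f_B = 0.628 − f_A:
f_A·(-57.7 − 4.1) = -22.830 − 0.628×(4.1) = -25.405
f_A = -25.405 / -61.8 = 0.4111

0.411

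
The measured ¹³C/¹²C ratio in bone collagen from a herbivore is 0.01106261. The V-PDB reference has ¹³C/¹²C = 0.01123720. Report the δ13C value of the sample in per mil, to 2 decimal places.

δ13C = (R_sample / R_standard − 1) × 1000
R_sample / R_standard = 0.01106261 / 0.01123720 = 0.984463
δ13C = (0.984463 − 1) × 1000 = -15.537 per mil

-15.54 per mil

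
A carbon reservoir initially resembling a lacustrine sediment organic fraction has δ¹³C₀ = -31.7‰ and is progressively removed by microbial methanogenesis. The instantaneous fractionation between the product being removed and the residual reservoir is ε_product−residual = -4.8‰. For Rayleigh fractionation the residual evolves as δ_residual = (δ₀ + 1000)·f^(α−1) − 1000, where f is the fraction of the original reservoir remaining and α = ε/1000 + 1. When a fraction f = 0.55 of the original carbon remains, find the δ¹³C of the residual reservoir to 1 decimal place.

Rayleigh residual: δ_res = (δ₀ + 1000)·f^(α−1) − 1000
α = ε/1000 + 1 = 0.99520, so α − 1 = -0.00480
f^(α−1) = 0.55^(-0.00480) = 1.002874
δ_res = (-31.7 + 1000) × 1.002874 − 1000 = 971.083 − 1000 = -28.92‰

-28.9‰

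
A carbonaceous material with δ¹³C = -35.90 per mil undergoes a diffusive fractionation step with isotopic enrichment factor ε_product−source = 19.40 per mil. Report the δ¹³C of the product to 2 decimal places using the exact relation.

-17.20 per mil

Exactly, δ_product = (δ_source + 1000)·(ε/1000 + 1) − 1000.
δ_product = (-35.90 + 1000) × (19.40/1000 + 1) − 1000
δ_product = -17.196 per mil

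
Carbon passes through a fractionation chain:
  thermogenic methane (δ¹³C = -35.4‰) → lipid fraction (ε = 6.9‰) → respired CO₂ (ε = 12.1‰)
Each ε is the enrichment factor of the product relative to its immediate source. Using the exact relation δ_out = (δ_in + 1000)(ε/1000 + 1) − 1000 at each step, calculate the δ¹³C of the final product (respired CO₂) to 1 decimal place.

step 1: δ = (-35.40 + 1000)·(6.9/1000 + 1) − 1000 = -28.74‰
step 2: δ = (-28.74 + 1000)·(12.1/1000 + 1) − 1000 = -16.99‰

-17.0‰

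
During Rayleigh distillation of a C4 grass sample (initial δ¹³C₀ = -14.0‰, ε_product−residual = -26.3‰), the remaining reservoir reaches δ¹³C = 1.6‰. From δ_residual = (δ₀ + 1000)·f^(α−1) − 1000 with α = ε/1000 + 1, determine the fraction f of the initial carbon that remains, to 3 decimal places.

0.551

α − 1 = ε/1000 = -0.0263
(δ_res + 1000)/(δ₀ + 1000) = (1.6 + 1000)/(-14.0 + 1000) = 1001.6/986.0 = 1.015822
f = 1.015822^(1/-0.0263) = exp(ln(1.015822)/-0.0263) = exp(0.01570/-0.0263)
f = exp(-0.5969) = 0.5505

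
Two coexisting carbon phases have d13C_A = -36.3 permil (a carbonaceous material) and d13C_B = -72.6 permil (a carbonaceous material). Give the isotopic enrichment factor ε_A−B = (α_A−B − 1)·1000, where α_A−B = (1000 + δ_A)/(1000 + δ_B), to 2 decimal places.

39.14 permil

α_A−B = (1000 + -36.3) / (1000 + -72.6) = 963.7 / 927.4 = 1.039142
ε_A−B = (1.039142 − 1) × 1000 = 39.142 permil
(The approximation ε ≈ δ_A − δ_B would give 36.3 permil.)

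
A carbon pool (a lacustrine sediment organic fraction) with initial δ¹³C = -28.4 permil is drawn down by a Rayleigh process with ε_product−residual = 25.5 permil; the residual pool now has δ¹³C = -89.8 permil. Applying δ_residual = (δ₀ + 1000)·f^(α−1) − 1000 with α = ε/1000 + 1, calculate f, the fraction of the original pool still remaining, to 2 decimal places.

α − 1 = ε/1000 = 0.0255
(δ_res + 1000)/(δ₀ + 1000) = (-89.8 + 1000)/(-28.4 + 1000) = 910.2/971.6 = 0.936805
f = 0.936805^(1/0.0255) = exp(ln(0.936805)/0.0255) = exp(-0.06528/0.0255)
f = exp(-2.5600) = 0.0773

0.08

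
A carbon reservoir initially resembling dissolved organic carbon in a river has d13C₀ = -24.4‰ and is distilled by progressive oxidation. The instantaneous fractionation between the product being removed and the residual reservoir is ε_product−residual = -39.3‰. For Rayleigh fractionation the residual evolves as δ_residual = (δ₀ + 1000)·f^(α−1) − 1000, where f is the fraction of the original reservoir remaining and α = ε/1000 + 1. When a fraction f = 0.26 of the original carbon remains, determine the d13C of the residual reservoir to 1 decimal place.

Rayleigh residual: δ_res = (δ₀ + 1000)·f^(α−1) − 1000
α = ε/1000 + 1 = 0.96070, so α − 1 = -0.03930
f^(α−1) = 0.26^(-0.03930) = 1.054366
δ_res = (-24.4 + 1000) × 1.054366 − 1000 = 1028.640 − 1000 = 28.64‰

28.6‰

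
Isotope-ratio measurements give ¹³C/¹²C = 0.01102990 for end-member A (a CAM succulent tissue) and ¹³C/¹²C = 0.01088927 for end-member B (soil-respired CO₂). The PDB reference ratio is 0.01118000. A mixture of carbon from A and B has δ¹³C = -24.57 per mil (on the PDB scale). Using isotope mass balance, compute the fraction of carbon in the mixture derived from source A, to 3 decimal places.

δ_A = (0.01102990/0.01118000 − 1)×1000 = (0.986574 − 1)×1000 = -13.426 per mil
δ_B = (0.01088927/0.01118000 − 1)×1000 = (0.973996 − 1)×1000 = -26.004 per mil
f_A = (δ_mix − δ_B)/(δ_A − δ_B) = (-24.57 − (-26.004))/(-13.426 − (-26.004))
f_A = 1.434 / 12.579 = 0.1140

0.114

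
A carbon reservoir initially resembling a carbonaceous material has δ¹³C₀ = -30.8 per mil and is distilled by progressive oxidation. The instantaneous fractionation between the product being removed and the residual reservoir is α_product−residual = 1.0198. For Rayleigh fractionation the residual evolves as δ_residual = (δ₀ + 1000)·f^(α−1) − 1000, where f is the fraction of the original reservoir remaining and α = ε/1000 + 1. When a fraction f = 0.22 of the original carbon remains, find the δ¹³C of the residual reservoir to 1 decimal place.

-59.4 per mil

Rayleigh residual: δ_res = (δ₀ + 1000)·f^(α−1) − 1000
α − 1 = 0.01980
f^(α−1) = 0.22^(0.01980) = 0.970465
δ_res = (-30.8 + 1000) × 0.970465 − 1000 = 940.575 − 1000 = -59.43 per mil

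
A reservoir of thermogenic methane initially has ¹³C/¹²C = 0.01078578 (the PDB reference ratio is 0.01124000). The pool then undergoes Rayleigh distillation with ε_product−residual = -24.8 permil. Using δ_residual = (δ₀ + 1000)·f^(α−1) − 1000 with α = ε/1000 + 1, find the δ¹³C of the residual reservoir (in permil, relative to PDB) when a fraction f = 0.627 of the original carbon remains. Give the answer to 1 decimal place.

δ₀ = (0.01078578/0.01124000 − 1)×1000 = (0.959589 − 1)×1000 = -40.411 permil
α − 1 = ε/1000 = -0.0248
f^(α−1) = 0.627^(-0.0248) = 1.011644
δ_res = (-40.411 + 1000) × 1.011644 − 1000 = 970.763 − 1000 = -29.24 permil

-29.2 permil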